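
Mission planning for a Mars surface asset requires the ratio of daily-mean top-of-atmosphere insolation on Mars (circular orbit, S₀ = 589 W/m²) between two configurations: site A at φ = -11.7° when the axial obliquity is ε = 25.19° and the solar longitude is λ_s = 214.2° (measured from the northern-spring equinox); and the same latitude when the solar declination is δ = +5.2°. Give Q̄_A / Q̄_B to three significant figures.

— Configuration A (φ=-11.7°):
Solar declination: sin δ = sin ε · sin λ_s = sin 25.19° × sin 214.2° = -0.23923, so δ = -13.841°.
cos H₀ = −tan(-11.7°) tan(-13.841°) = -0.0510, H₀ = 1.6218 rad.
Bracket: H₀ sin φ sin δ + cos φ cos δ sin H₀ = 1.6218×-0.20279×-0.23923 + 0.97922×0.97096×0.99870 = 0.078679 + 0.949547 = 1.028226.
Q̄ = (S₀/π) × [bracket] = (589/π) × 1.028226 = 192.78 W/m².
— Configuration B (φ=-11.7°):
cos H₀ = −tan(-11.7°) tan(+5.200°) = 0.0188, H₀ = 1.5519 rad.
Bracket: H₀ sin φ sin δ + cos φ cos δ sin H₀ = 1.5519×-0.20279×0.09063 + 0.97922×0.99588×0.99982 = -0.028522 + 0.975010 = 0.946488.
Q̄ = (S₀/π) × [bracket] = (589/π) × 0.946488 = 177.45 W/m².
Ratio Q̄_A / Q̄_B = 192.78 / 177.45 = 1.086.

Q̄_A / Q̄_B ≈ 1.09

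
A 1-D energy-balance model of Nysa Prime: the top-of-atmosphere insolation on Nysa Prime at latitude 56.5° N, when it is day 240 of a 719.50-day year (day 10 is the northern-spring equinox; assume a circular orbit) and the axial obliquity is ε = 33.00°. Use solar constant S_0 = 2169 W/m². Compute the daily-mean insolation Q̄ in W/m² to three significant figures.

Q̄ ≈ 909 W/m²

Solar longitude: L_s = 360° × (240 − 10)/719.50 = 115.080°.
sin δ = sin 33.00° × sin 115.080° = 0.49329, so δ = +29.557°.
cos h₀ = −tan(+56.5°) tan(+29.557°) = -0.8568, h₀ = 2.5998 rad.
Bracket: h₀ sin ϕ sin δ + cos ϕ cos δ sin h₀ = 2.5998×0.83389×0.49329 + 0.55194×0.86987×0.51569 = 1.069427 + 0.247591 = 1.317018.
Q̄ = (S_0/π) × [bracket] = (2169/π) × 1.317018 = 909.3 W/m².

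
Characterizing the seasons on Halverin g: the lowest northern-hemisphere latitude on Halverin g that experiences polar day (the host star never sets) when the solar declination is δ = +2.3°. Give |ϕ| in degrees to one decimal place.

|ϕ| = 87.7°

Polar day requires cos h₀ = −tan ϕ tan δ ≤ −1, i.e. tan ϕ tan δ ≥ 1.
The boundary is |tan ϕ| · |tan δ| = 1, so |ϕ| = 90° − |δ| = 90° − 2.3° = 87.7° in the northern hemisphere.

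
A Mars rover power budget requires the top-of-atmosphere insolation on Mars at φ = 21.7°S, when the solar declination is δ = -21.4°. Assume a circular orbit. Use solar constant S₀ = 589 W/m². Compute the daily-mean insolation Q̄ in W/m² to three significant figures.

Q̄ ≈ 204 W/m²

cos H₀ = −tan(-21.7°) tan(-21.400°) = -0.1560, H₀ = 1.7274 rad.
Bracket: H₀ sin φ sin δ + cos φ cos δ sin H₀ = 1.7274×-0.36975×-0.36488 + 0.92913×0.93106×0.98776 = 0.233051 + 0.854487 = 1.087538.
Q̄ = (S₀/π) × [bracket] = (589/π) × 1.087538 = 203.9 W/m².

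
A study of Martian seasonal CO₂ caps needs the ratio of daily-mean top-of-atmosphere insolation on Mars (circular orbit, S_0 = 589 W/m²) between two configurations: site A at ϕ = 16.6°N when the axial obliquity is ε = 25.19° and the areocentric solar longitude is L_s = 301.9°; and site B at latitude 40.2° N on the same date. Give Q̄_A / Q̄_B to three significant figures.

— Configuration A (ϕ=+16.6°):
sin δ = sin 25.19° × sin 301.9° = -0.36134, so δ = -21.183°.
cos h₀ = −tan(+16.6°) tan(-21.183°) = 0.1155, h₀ = 1.4550 rad.
Bracket: h₀ sin ϕ sin δ + cos ϕ cos δ sin h₀ = 1.4550×0.28569×-0.36134 + 0.95832×0.93243×0.99330 = -0.150201 + 0.887579 = 0.737378.
Q̄ = (S_0/π) × [bracket] = (589/π) × 0.737378 = 138.25 W/m².
— Configuration B (ϕ=+40.2°):
cos h₀ = −tan(+40.2°) tan(-21.183°) = 0.3275, h₀ = 1.2372 rad.
Bracket: h₀ sin ϕ sin δ + cos ϕ cos δ sin h₀ = 1.2372×0.64546×-0.36134 + 0.76380×0.93243×0.94486 = -0.288553 + 0.672920 = 0.384367.
Q̄ = (S_0/π) × [bracket] = (589/π) × 0.384367 = 72.063 W/m².
Ratio Q̄_A / Q̄_B = 138.25 / 72.063 = 1.918.

Q̄_A / Q̄_B ≈ 1.92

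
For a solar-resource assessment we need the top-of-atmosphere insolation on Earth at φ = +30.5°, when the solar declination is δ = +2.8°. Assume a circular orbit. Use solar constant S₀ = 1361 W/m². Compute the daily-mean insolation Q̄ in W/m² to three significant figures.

Q̄ ≈ 390 W/m²

cos H₀ = −tan(+30.5°) tan(+2.800°) = -0.0288, H₀ = 1.5996 rad.
Bracket: H₀ sin φ sin δ + cos φ cos δ sin H₀ = 1.5996×0.50754×0.04885 + 0.86163×0.99881×0.99958 = 0.039659 + 0.860243 = 0.899902.
Q̄ = (S₀/π) × [bracket] = (1361/π) × 0.899902 = 389.9 W/m².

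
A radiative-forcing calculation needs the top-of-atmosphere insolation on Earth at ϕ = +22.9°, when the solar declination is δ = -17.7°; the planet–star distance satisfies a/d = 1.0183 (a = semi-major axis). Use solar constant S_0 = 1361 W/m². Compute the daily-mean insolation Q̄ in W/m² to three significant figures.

cos h₀ = −tan(+22.9°) tan(-17.700°) = 0.1348, h₀ = 1.4356 rad.
Bracket: h₀ sin ϕ sin δ + cos ϕ cos δ sin h₀ = 1.4356×0.38912×-0.30403 + 0.92119×0.95266×0.99087 = -0.169837 + 0.869569 = 0.699732.
Inverse-square distance factor (a/d)² = 1.0183² = 1.036935.
Q̄ = (S_0/π) × 1.036935 × [bracket] = (1361/π) × 1.036935 × 0.699732 = 314.3 W/m².

Q̄ ≈ 314 W/m²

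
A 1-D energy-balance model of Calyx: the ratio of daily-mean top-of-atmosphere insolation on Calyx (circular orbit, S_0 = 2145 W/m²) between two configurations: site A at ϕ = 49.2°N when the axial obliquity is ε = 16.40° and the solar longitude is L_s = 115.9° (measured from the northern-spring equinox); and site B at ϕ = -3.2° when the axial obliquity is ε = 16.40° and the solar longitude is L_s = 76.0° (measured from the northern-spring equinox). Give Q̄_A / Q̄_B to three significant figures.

Q̄_A / Q̄_B ≈ 1.03

— Configuration A (ϕ=+49.2°):
Solar declination: sin δ = sin ε · sin L_s = sin 16.40° × sin 115.9° = 0.25398, so δ = +14.713°.
cos h₀ = −tan(+49.2°) tan(+14.713°) = -0.3042, h₀ = 1.8799 rad.
Bracket: h₀ sin ϕ sin δ + cos ϕ cos δ sin h₀ = 1.8799×0.75700×0.25398 + 0.65342×0.96721×0.95260 = 0.361435 + 0.602038 = 0.963473.
Q̄ = (S_0/π) × [bracket] = (2145/π) × 0.963473 = 657.83 W/m².
— Configuration B (ϕ=-3.2°):
Solar declination: sin δ = sin ε · sin L_s = sin 16.40° × sin 76.0° = 0.27395, so δ = +15.900°.
cos h₀ = −tan(-3.2°) tan(+15.900°) = 0.0159, h₀ = 1.5549 rad.
Bracket: h₀ sin ϕ sin δ + cos ϕ cos δ sin h₀ = 1.5549×-0.05582×0.27395 + 0.99844×0.96174×0.99987 = -0.023777 + 0.960115 = 0.936338.
Q̄ = (S_0/π) × [bracket] = (2145/π) × 0.936338 = 639.31 W/m².
Ratio Q̄_A / Q̄_B = 657.83 / 639.31 = 1.029.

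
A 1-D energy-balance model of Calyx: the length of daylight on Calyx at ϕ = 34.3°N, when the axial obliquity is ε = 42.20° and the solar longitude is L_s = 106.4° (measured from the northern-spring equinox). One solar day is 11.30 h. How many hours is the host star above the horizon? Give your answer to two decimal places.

7.85 h

Solar declination: sin δ = sin ε · sin L_s = sin 42.20° × sin 106.4° = 0.64439, so δ = +40.120°.
cos h₀ = −tan ϕ · tan δ = −tan(+34.3°) × tan(+40.120°) = -0.5748, so h₀ = 2.1832 rad = 125.09°.
Daylight = 2h₀/(2π) × 11.30 h = (2.1832/π) × 11.30 = 7.85 h.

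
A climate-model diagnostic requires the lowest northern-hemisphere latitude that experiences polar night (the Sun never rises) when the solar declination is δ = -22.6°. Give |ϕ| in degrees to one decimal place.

Polar night requires cos h₀ = −tan ϕ tan δ ≥ 1, i.e. tan ϕ tan δ ≤ −1.
The boundary is |tan ϕ| · |tan δ| = 1, so |ϕ| = 90° − |δ| = 90° − 22.6° = 67.4° in the northern hemisphere.

|ϕ| = 67.4°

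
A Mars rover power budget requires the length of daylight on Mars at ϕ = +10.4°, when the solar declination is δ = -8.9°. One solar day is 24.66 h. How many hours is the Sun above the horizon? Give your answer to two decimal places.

cos h₀ = −tan ϕ · tan δ = −tan(+10.4°) × tan(-8.900°) = 0.0287, so h₀ = 1.5421 rad = 88.35°.
Daylight = 2h₀/(2π) × 24.66 h = (1.5421/π) × 24.66 = 12.10 h.

12.10 h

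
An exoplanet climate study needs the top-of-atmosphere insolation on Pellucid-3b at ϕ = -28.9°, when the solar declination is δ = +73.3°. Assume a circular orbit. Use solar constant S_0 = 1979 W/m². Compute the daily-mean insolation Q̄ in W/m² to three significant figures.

cos h₀ = −tan(-28.9°) tan(+73.300°) = 1.8400 ≥ 1 ⇒ polar night, h₀ = 0 and Q̄ = 0.

Q̄ ≈ 0.00 W/m²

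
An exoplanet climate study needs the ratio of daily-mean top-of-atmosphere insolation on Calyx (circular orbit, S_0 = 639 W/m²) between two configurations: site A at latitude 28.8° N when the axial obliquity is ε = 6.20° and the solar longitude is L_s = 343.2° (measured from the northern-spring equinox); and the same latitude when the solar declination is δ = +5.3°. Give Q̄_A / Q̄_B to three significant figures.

— Configuration A (ϕ=+28.8°):
Solar declination: sin δ = sin ε · sin L_s = sin 6.20° × sin 343.2° = -0.03122, so δ = -1.789°.
cos h₀ = −tan(+28.8°) tan(-1.789°) = 0.0172, h₀ = 1.5536 rad.
Bracket: h₀ sin ϕ sin δ + cos ϕ cos δ sin h₀ = 1.5536×0.48175×-0.03122 + 0.87631×0.99951×0.99985 = -0.023367 + 0.875749 = 0.852382.
Q̄ = (S_0/π) × [bracket] = (639/π) × 0.852382 = 173.37 W/m².
— Configuration B (ϕ=+28.8°):
cos h₀ = −tan(+28.8°) tan(+5.300°) = -0.0510, h₀ = 1.6218 rad.
Bracket: h₀ sin ϕ sin δ + cos ϕ cos δ sin h₀ = 1.6218×0.48175×0.09237 + 0.87631×0.99572×0.99870 = 0.072169 + 0.871425 = 0.943594.
Q̄ = (S_0/π) × [bracket] = (639/π) × 0.943594 = 191.93 W/m².
Ratio Q̄_A / Q̄_B = 173.37 / 191.93 = 0.9033.

Q̄_A / Q̄_B ≈ 0.903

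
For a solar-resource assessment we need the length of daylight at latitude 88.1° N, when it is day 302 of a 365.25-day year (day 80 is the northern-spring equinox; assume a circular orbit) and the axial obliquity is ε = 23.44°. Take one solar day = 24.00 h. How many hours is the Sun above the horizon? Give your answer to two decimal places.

Solar longitude: λ_s = 360° × (302 − 80)/365.25 = 218.809°.
sin δ = sin 23.44° × sin 218.809° = -0.24930, so δ = -14.436°.
cos H₀ = −tan φ · tan δ = 7.7602 ≥ 1, so the Sun never rises (polar night) and H₀ = 0.
Daylight = 2H₀/(2π) × 24.00 h = (0.0000/π) × 24.00 = 0.00 h.

0.00 h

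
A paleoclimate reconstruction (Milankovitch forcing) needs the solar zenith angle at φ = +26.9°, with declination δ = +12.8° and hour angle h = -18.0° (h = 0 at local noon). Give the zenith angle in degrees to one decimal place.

cos θ_z = sin φ sin δ + cos φ cos δ cos h = 0.100236 + 0.827073 = 0.927309.
θ_z = arccos(0.927309) = 22.0°.

θ_z = 22.0°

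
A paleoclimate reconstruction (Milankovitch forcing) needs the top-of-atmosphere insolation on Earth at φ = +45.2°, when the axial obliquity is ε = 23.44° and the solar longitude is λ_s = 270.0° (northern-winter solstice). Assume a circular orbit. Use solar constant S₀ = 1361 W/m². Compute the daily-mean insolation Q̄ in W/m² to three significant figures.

Solar declination: sin δ = sin ε · sin λ_s = sin 23.44° × sin 270.0° = -0.39779, so δ = -23.440°.
cos H₀ = −tan(+45.2°) tan(-23.440°) = 0.4366, H₀ = 1.1190 rad.
Bracket: H₀ sin φ sin δ + cos φ cos δ sin H₀ = 1.1190×0.70957×-0.39779 + 0.70463×0.91748×0.89965 = -0.315849 + 0.581609 = 0.265760.
Q̄ = (S₀/π) × [bracket] = (1361/π) × 0.265760 = 115.1 W/m².

Q̄ ≈ 115 W/m²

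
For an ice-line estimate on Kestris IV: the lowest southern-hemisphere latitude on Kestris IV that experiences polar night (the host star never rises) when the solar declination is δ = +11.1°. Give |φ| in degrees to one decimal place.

Polar night requires cos H₀ = −tan φ tan δ ≥ 1, i.e. tan φ tan δ ≤ −1.
The boundary is |tan φ| · |tan δ| = 1, so |φ| = 90° − |δ| = 90° − 11.1° = 78.9° in the southern hemisphere.

|φ| = 78.9°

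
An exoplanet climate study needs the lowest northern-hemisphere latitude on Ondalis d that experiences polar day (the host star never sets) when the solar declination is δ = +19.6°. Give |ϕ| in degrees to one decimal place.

Polar day requires cos h₀ = −tan ϕ tan δ ≤ −1, i.e. tan ϕ tan δ ≥ 1.
The boundary is |tan ϕ| · |tan δ| = 1, so |ϕ| = 90° − |δ| = 90° − 19.6° = 70.4° in the northern hemisphere.

|ϕ| = 70.4°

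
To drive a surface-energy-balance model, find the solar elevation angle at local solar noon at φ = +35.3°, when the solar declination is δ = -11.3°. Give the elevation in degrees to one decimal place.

At local noon the hour angle is zero, so the zenith angle equals |φ − δ| = |+35.3° − (-11.300°)| = 46.600°.
Elevation = 90° − 46.600° = 43.4°.

43.4°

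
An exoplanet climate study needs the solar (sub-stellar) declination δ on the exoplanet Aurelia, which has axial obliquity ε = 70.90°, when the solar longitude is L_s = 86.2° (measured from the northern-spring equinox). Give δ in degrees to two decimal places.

sin δ = sin ε · sin L_s = sin 70.90° × sin 86.2° = 0.942871.
δ = arcsin(0.942871) = +70.54°.

δ = +70.54°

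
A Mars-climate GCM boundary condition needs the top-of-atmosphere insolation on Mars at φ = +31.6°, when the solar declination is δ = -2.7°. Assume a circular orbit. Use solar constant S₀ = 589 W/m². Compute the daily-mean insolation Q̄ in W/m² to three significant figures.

Q̄ ≈ 152 W/m²

cos H₀ = −tan(+31.6°) tan(-2.700°) = 0.0290, H₀ = 1.5418 rad.
Bracket: H₀ sin φ sin δ + cos φ cos δ sin H₀ = 1.5418×0.52399×-0.04711 + 0.85173×0.99889×0.99958 = -0.038060 + 0.850427 = 0.812367.
Q̄ = (S₀/π) × [bracket] = (589/π) × 0.812367 = 152.3 W/m².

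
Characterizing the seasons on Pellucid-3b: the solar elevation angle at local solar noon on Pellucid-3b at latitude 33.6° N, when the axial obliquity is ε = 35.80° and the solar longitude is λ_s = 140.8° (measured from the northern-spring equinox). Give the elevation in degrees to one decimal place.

Solar declination: sin δ = sin ε · sin λ_s = sin 35.80° × sin 140.8° = 0.36971, so δ = +21.698°.
At local noon the hour angle is zero, so the zenith angle equals |φ − δ| = |+33.6° − (+21.698°)| = 11.902°.
Elevation = 90° − 11.902° = 78.1°.

78.1°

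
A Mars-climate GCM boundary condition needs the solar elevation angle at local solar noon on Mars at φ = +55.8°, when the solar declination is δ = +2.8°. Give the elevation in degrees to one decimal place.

At local noon the hour angle is zero, so the zenith angle equals |φ − δ| = |+55.8° − (+2.800°)| = 53.000°.
Elevation = 90° − 53.000° = 37.0°.

37.0°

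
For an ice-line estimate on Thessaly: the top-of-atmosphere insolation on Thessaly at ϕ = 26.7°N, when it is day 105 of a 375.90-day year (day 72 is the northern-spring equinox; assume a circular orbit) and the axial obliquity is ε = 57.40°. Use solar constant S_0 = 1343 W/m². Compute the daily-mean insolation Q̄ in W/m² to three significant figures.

Solar longitude: L_s = 360° × (105 − 72)/375.90 = 31.604°.
sin δ = sin 57.40° × sin 31.604° = 0.44149, so δ = +26.199°.
cos h₀ = −tan(+26.7°) tan(+26.199°) = -0.2475, h₀ = 1.8209 rad.
Bracket: h₀ sin ϕ sin δ + cos ϕ cos δ sin h₀ = 1.8209×0.44932×0.44149 + 0.89337×0.89727×0.96890 = 0.361212 + 0.776665 = 1.137877.
Q̄ = (S_0/π) × [bracket] = (1343/π) × 1.137877 = 486.4 W/m².

Q̄ ≈ 486 W/m²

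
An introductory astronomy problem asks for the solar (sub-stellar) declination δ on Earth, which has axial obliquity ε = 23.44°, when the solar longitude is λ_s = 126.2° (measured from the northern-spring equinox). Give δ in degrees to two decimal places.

sin δ = sin ε · sin λ_s = sin 23.44° × sin 126.2° = 0.321000.
δ = arcsin(0.321000) = +18.72°.

δ = +18.72°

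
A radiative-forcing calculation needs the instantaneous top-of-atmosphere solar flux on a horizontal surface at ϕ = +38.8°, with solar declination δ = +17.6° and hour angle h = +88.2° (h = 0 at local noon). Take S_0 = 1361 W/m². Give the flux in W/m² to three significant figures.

cos θ_z = sin ϕ sin δ + cos ϕ cos δ cos h = 0.189466 + 0.023334 = 0.212800.
Flux = S_0 · cos θ_z = 1361 × 0.212800 = 289.6 W/m².

290 W/m²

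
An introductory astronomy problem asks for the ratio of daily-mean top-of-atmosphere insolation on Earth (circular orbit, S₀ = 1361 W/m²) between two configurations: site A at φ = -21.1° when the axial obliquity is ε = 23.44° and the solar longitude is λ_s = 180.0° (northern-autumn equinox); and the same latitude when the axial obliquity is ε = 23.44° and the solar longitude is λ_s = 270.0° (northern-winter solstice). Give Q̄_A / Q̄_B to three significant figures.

— Configuration A (φ=-21.1°):
Solar declination: sin δ = sin ε · sin λ_s = sin 23.44° × sin 180.0° = 0.00000, so δ = +0.000°.
cos H₀ = −tan(-21.1°) tan(+0.000°) = 0.0000, H₀ = 1.5708 rad.
Bracket: H₀ sin φ sin δ + cos φ cos δ sin H₀ = 1.5708×-0.36000×0.00000 + 0.93295×1.00000×1.00000 = -0.000000 + 0.932950 = 0.932950.
Q̄ = (S₀/π) × [bracket] = (1361/π) × 0.932950 = 404.17 W/m².
— Configuration B (φ=-21.1°):
Solar declination: sin δ = sin ε · sin λ_s = sin 23.44° × sin 270.0° = -0.39779, so δ = -23.440°.
cos H₀ = −tan(-21.1°) tan(-23.440°) = -0.1673, H₀ = 1.7389 rad.
Bracket: H₀ sin φ sin δ + cos φ cos δ sin H₀ = 1.7389×-0.36000×-0.39779 + 0.93295×0.91748×0.98591 = 0.249018 + 0.843902 = 1.092920.
Q̄ = (S₀/π) × [bracket] = (1361/π) × 1.092920 = 473.47 W/m².
Ratio Q̄_A / Q̄_B = 404.17 / 473.47 = 0.8536.

Q̄_A / Q̄_B ≈ 0.854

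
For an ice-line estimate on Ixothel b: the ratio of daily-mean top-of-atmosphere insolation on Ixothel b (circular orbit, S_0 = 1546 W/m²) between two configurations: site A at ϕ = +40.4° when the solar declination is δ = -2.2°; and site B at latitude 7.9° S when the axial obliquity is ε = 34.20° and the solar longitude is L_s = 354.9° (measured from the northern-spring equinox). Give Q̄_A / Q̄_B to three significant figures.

Q̄_A / Q̄_B ≈ 0.722

— Configuration A (ϕ=+40.4°):
cos h₀ = −tan(+40.4°) tan(-2.200°) = 0.0327, h₀ = 1.5381 rad.
Bracket: h₀ sin ϕ sin δ + cos ϕ cos δ sin h₀ = 1.5381×0.64812×-0.03839 + 0.76154×0.99926×0.99947 = -0.038270 + 0.760573 = 0.722303.
Q̄ = (S_0/π) × [bracket] = (1546/π) × 0.722303 = 355.45 W/m².
— Configuration B (ϕ=-7.9°):
Solar declination: sin δ = sin ε · sin L_s = sin 34.20° × sin 354.9° = -0.04997, so δ = -2.864°.
cos h₀ = −tan(-7.9°) tan(-2.864°) = -0.0069, h₀ = 1.5777 rad.
Bracket: h₀ sin ϕ sin δ + cos ϕ cos δ sin h₀ = 1.5777×-0.13744×-0.04997 + 0.99051×0.99875×0.99998 = 0.010835 + 0.989252 = 1.000087.
Q̄ = (S_0/π) × [bracket] = (1546/π) × 1.000087 = 492.15 W/m².
Ratio Q̄_A / Q̄_B = 355.45 / 492.15 = 0.7222.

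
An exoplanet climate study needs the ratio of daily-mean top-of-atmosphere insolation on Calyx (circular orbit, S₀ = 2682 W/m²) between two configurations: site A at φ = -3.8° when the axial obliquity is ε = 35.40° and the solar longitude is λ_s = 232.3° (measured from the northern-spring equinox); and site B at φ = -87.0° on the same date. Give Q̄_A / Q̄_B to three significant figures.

— Configuration A (φ=-3.8°):
Solar declination: sin δ = sin ε · sin λ_s = sin 35.40° × sin 232.3° = -0.45834, so δ = -27.280°.
cos H₀ = −tan(-3.8°) tan(-27.280°) = -0.0343, H₀ = 1.6051 rad.
Bracket: H₀ sin φ sin δ + cos φ cos δ sin H₀ = 1.6051×-0.06627×-0.45834 + 0.99780×0.88878×0.99941 = 0.048754 + 0.886301 = 0.935055.
Q̄ = (S₀/π) × [bracket] = (2682/π) × 0.935055 = 798.26 W/m².
— Configuration B (φ=-87.0°):
cos H₀ = −tan(-87.0°) tan(-27.280°) = -9.8401 ≤ −1 ⇒ polar day, H₀ = π.
Bracket: H₀ sin φ sin δ + cos φ cos δ sin H₀ = 3.1416×-0.99863×-0.45834 + 0.05234×0.88878×0.00000 = 1.437948 + 0.000000 = 1.437948.
Q̄ = (S₀/π) × [bracket] = (2682/π) × 1.437948 = 1227.6 W/m².
Ratio Q̄_A / Q̄_B = 798.26 / 1227.6 = 0.6503.

Q̄_A / Q̄_B ≈ 0.650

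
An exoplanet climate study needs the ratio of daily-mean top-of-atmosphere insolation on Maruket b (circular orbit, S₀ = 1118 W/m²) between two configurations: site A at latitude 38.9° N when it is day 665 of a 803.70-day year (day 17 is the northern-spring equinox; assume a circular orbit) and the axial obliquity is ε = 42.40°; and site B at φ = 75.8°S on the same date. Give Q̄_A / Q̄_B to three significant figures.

Q̄_A / Q̄_B ≈ 0.0598

— Configuration A (φ=+38.9°):
Solar longitude: λ_s = 360° × (665 − 17)/803.70 = 290.258°.
sin δ = sin 42.40° × sin 290.258° = -0.63259, so δ = -39.242°.
cos H₀ = −tan(+38.9°) tan(-39.242°) = 0.6591, H₀ = 0.8512 rad.
Bracket: H₀ sin φ sin δ + cos φ cos δ sin H₀ = 0.8512×0.62796×-0.63259 + 0.77824×0.77448×0.75208 = -0.338132 + 0.453302 = 0.115170.
Q̄ = (S₀/π) × [bracket] = (1118/π) × 0.115170 = 40.986 W/m².
— Configuration B (φ=-75.8°):
cos H₀ = −tan(-75.8°) tan(-39.242°) = -3.2279 ≤ −1 ⇒ polar day, H₀ = π.
Bracket: H₀ sin φ sin δ + cos φ cos δ sin H₀ = 3.1416×-0.96945×-0.63259 + 0.24531×0.77448×0.00000 = 1.926631 + 0.000000 = 1.926631.
Q̄ = (S₀/π) × [bracket] = (1118/π) × 1.926631 = 685.63 W/m².
Ratio Q̄_A / Q̄_B = 40.986 / 685.63 = 0.05978.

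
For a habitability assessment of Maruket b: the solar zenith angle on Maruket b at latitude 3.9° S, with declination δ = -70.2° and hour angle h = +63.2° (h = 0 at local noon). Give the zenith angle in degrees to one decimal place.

θ_z = 77.5°

cos θ_z = sin φ sin δ + cos φ cos δ cos h = 0.063994 + 0.152376 = 0.216370.
θ_z = arccos(0.216370) = 77.5°.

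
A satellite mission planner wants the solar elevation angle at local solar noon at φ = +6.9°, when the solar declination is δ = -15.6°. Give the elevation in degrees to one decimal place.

67.5°

At local noon the hour angle is zero, so the zenith angle equals |φ − δ| = |+6.9° − (-15.600°)| = 22.500°.
Elevation = 90° − 22.500° = 67.5°.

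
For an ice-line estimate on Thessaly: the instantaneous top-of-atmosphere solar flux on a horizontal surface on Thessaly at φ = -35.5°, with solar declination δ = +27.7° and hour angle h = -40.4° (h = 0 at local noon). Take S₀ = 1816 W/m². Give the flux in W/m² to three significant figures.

507 W/m²

cos θ_z = sin φ sin δ + cos φ cos δ cos h = -0.269935 + 0.548926 = 0.278991.
Flux = S₀ · cos θ_z = 1816 × 0.278991 = 506.6 W/m².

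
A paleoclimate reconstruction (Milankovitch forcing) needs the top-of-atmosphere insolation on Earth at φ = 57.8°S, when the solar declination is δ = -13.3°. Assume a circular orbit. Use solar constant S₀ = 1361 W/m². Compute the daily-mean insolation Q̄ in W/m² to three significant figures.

Q̄ ≈ 373 W/m²

cos H₀ = −tan(-57.8°) tan(-13.300°) = -0.3754, H₀ = 1.9556 rad.
Bracket: H₀ sin φ sin δ + cos φ cos δ sin H₀ = 1.9556×-0.84619×-0.23005 + 0.53288×0.97318×0.92687 = 0.380689 + 0.480664 = 0.861353.
Q̄ = (S₀/π) × [bracket] = (1361/π) × 0.861353 = 373.2 W/m².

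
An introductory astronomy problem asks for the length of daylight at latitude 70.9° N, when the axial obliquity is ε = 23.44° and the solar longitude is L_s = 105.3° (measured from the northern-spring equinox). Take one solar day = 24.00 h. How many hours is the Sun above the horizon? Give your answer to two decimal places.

24.00 h

Solar declination: sin δ = sin ε · sin L_s = sin 23.44° × sin 105.3° = 0.38369, so δ = +22.562°.
Sunrise equation: cos h₀ = −tan ϕ · tan δ = -1.1999 ≤ −1, so the Sun never sets (polar day) and h₀ = π.
Daylight = 2h₀/(2π) × 24.00 h = (3.1416/π) × 24.00 = 24.00 h.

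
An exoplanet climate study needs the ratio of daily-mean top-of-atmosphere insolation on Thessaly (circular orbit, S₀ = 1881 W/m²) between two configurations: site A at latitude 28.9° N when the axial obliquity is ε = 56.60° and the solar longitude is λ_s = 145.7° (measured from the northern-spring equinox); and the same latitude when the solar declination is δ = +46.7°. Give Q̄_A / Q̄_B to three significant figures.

— Configuration A (φ=+28.9°):
Solar declination: sin δ = sin ε · sin λ_s = sin 56.60° × sin 145.7° = 0.47046, so δ = +28.064°.
cos H₀ = −tan(+28.9°) tan(+28.064°) = -0.2943, H₀ = 1.8695 rad.
Bracket: H₀ sin φ sin δ + cos φ cos δ sin H₀ = 1.8695×0.48328×0.47046 + 0.87546×0.88242×0.95571 = 0.425057 + 0.738308 = 1.163365.
Q̄ = (S₀/π) × [bracket] = (1881/π) × 1.163365 = 696.55 W/m².
— Configuration B (φ=+28.9°):
cos H₀ = −tan(+28.9°) tan(+46.700°) = -0.5858, H₀ = 2.1967 rad.
Bracket: H₀ sin φ sin δ + cos φ cos δ sin H₀ = 2.1967×0.48328×0.72777 + 0.87546×0.68582×0.81046 = 0.772616 + 0.486607 = 1.259223.
Q̄ = (S₀/π) × [bracket] = (1881/π) × 1.259223 = 753.95 W/m².
Ratio Q̄_A / Q̄_B = 696.55 / 753.95 = 0.9239.

Q̄_A / Q̄_B ≈ 0.924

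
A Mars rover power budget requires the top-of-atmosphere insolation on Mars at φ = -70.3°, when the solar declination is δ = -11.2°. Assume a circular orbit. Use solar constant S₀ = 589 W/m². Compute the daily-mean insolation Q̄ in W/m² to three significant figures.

Q̄ ≈ 126 W/m²

cos H₀ = −tan(-70.3°) tan(-11.200°) = -0.5530, H₀ = 2.1568 rad.
Bracket: H₀ sin φ sin δ + cos φ cos δ sin H₀ = 2.1568×-0.94147×-0.19423 + 0.33710×0.98096×0.83318 = 0.394396 + 0.275517 = 0.669913.
Q̄ = (S₀/π) × [bracket] = (589/π) × 0.669913 = 125.6 W/m².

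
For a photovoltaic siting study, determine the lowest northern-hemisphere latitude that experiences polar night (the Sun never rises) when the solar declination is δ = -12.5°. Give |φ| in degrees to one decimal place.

|φ| = 77.5°

Polar night requires cos H₀ = −tan φ tan δ ≥ 1, i.e. tan φ tan δ ≤ −1.
The boundary is |tan φ| · |tan δ| = 1, so |φ| = 90° − |δ| = 90° − 12.5° = 77.5° in the northern hemisphere.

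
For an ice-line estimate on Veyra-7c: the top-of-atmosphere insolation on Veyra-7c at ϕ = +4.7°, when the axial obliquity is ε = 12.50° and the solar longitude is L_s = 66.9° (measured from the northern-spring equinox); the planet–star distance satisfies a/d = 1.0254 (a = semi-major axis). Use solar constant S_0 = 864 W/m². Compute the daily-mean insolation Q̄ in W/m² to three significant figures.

Solar declination: sin δ = sin ε · sin L_s = sin 12.50° × sin 66.9° = 0.19909, so δ = +11.484°.
cos h₀ = −tan(+4.7°) tan(+11.484°) = -0.0167, h₀ = 1.5875 rad.
Bracket: h₀ sin ϕ sin δ + cos ϕ cos δ sin h₀ = 1.5875×0.08194×0.19909 + 0.99664×0.97998×0.99986 = 0.025898 + 0.976551 = 1.002449.
Inverse-square distance factor (a/d)² = 1.0254² = 1.051445.
Q̄ = (S_0/π) × 1.051445 × [bracket] = (864/π) × 1.051445 × 1.002449 = 289.9 W/m².

Q̄ ≈ 290 W/m²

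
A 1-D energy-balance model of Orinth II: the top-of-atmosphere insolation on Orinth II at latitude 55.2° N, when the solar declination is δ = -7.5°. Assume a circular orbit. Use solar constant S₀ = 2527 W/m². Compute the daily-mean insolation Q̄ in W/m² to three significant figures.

cos H₀ = −tan(+55.2°) tan(-7.500°) = 0.1894, H₀ = 1.3802 rad.
Bracket: H₀ sin φ sin δ + cos φ cos δ sin H₀ = 1.3802×0.82115×-0.13053 + 0.57071×0.99144×0.98190 = -0.147936 + 0.555583 = 0.407647.
Q̄ = (S₀/π) × [bracket] = (2527/π) × 0.407647 = 327.9 W/m².

Q̄ ≈ 328 W/m²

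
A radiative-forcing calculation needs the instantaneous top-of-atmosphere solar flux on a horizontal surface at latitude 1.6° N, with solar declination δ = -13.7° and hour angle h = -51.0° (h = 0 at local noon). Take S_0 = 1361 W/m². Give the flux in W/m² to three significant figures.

cos θ_z = sin ϕ sin δ + cos ϕ cos δ cos h = -0.006613 + 0.611177 = 0.604564.
Flux = S_0 · cos θ_z = 1361 × 0.604564 = 822.8 W/m².

823 W/m²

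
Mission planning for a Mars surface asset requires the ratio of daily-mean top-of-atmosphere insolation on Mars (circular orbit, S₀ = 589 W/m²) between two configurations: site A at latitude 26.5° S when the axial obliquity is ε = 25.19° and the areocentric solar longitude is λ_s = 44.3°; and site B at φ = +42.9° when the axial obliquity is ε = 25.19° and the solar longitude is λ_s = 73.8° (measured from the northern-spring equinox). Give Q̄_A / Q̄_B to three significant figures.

— Configuration A (φ=-26.5°):
sin δ = sin 25.19° × sin 44.3° = 0.29726, so δ = +17.293°.
cos H₀ = −tan(-26.5°) tan(+17.293°) = 0.1552, H₀ = 1.4149 rad.
Bracket: H₀ sin φ sin δ + cos φ cos δ sin H₀ = 1.4149×-0.44620×0.29726 + 0.89493×0.95480×0.98788 = -0.187669 + 0.844123 = 0.656454.
Q̄ = (S₀/π) × [bracket] = (589/π) × 0.656454 = 123.07 W/m².
— Configuration B (φ=+42.9°):
Solar declination: sin δ = sin ε · sin λ_s = sin 25.19° × sin 73.8° = 0.40872, so δ = +24.125°.
cos H₀ = −tan(+42.9°) tan(+24.125°) = -0.4162, H₀ = 2.0000 rad.
Bracket: H₀ sin φ sin δ + cos φ cos δ sin H₀ = 2.0000×0.68072×0.40872 + 0.73254×0.91266×0.90929 = 0.556448 + 0.607915 = 1.164363.
Q̄ = (S₀/π) × [bracket] = (589/π) × 1.164363 = 218.30 W/m².
Ratio Q̄_A / Q̄_B = 123.07 / 218.30 = 0.5638.

Q̄_A / Q̄_B ≈ 0.564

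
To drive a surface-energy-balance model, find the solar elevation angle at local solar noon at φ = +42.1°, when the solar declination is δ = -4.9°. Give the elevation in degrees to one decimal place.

At local noon the hour angle is zero, so the zenith angle equals |φ − δ| = |+42.1° − (-4.900°)| = 47.000°.
Elevation = 90° − 47.000° = 43.0°.

43.0°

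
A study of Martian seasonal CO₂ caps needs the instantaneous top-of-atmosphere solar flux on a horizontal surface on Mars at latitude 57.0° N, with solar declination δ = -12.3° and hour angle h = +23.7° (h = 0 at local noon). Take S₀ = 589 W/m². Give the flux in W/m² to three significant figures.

182 W/m²

cos θ_z = sin φ sin δ + cos φ cos δ cos h = -0.178662 + 0.487258 = 0.308596.
Flux = S₀ · cos θ_z = 589 × 0.308596 = 181.8 W/m².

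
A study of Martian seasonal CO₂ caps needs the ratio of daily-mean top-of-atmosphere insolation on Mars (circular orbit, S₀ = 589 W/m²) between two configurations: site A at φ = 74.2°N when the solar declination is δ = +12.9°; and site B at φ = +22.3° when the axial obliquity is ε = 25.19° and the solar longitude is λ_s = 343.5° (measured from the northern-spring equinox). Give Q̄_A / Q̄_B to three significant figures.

— Configuration A (φ=+74.2°):
cos H₀ = −tan(+74.2°) tan(+12.900°) = -0.8094, H₀ = 2.5139 rad.
Bracket: H₀ sin φ sin δ + cos φ cos δ sin H₀ = 2.5139×0.96222×0.22325 + 0.27228×0.97476×0.58729 = 0.540025 + 0.155871 = 0.695896.
Q̄ = (S₀/π) × [bracket] = (589/π) × 0.695896 = 130.47 W/m².
— Configuration B (φ=+22.3°):
Solar declination: sin δ = sin ε · sin λ_s = sin 25.19° × sin 343.5° = -0.12088, so δ = -6.943°.
cos H₀ = −tan(+22.3°) tan(-6.943°) = 0.0499, H₀ = 1.5208 rad.
Bracket: H₀ sin φ sin δ + cos φ cos δ sin H₀ = 1.5208×0.37946×-0.12088 + 0.92521×0.99267×0.99875 = -0.069758 + 0.917280 = 0.847522.
Q̄ = (S₀/π) × [bracket] = (589/π) × 0.847522 = 158.90 W/m².
Ratio Q̄_A / Q̄_B = 130.47 / 158.90 = 0.8211.

Q̄_A / Q̄_B ≈ 0.821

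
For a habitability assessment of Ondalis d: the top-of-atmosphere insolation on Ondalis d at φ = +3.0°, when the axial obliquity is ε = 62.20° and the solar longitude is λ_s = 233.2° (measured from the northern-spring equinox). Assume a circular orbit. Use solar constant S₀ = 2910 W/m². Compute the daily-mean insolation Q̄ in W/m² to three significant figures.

Solar declination: sin δ = sin ε · sin λ_s = sin 62.20° × sin 233.2° = -0.70831, so δ = -45.098°.
cos H₀ = −tan(+3.0°) tan(-45.098°) = 0.0526, H₀ = 1.5182 rad.
Bracket: H₀ sin φ sin δ + cos φ cos δ sin H₀ = 1.5182×0.05234×-0.70831 + 0.99863×0.70590×0.99862 = -0.056284 + 0.703960 = 0.647676.
Q̄ = (S₀/π) × [bracket] = (2910/π) × 0.647676 = 599.9 W/m².

Q̄ ≈ 600 W/m²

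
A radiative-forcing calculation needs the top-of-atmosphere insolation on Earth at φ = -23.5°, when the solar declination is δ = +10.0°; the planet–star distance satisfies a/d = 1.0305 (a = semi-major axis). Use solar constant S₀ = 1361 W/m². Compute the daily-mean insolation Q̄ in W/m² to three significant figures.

Q̄ ≈ 367 W/m²

cos H₀ = −tan(-23.5°) tan(+10.000°) = 0.0767, H₀ = 1.4941 rad.
Bracket: H₀ sin φ sin δ + cos φ cos δ sin H₀ = 1.4941×-0.39875×0.17365 + 0.91706×0.98481×0.99706 = -0.103456 + 0.900475 = 0.797019.
Inverse-square distance factor (a/d)² = 1.0305² = 1.061930.
Q̄ = (S₀/π) × 1.061930 × [bracket] = (1361/π) × 1.061930 × 0.797019 = 366.7 W/m².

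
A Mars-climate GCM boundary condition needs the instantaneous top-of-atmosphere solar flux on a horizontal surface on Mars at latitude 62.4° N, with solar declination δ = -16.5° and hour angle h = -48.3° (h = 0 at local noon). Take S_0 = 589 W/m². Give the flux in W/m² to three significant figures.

cos θ_z = sin ϕ sin δ + cos ϕ cos δ cos h = -0.251695 + 0.295507 = 0.043812.
Flux = S_0 · cos θ_z = 589 × 0.043812 = 25.81 W/m².

25.8 W/m²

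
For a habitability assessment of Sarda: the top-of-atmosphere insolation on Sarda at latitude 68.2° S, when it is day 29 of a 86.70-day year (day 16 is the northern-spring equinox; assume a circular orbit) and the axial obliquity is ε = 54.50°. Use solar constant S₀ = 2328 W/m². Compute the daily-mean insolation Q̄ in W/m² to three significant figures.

Solar longitude: λ_s = 360° × (29 − 16)/86.70 = 53.979°.
sin δ = sin 54.50° × sin 53.979° = 0.65846, so δ = +41.183°.
cos H₀ = −tan(-68.2°) tan(+41.183°) = 2.1874 ≥ 1 ⇒ polar night, H₀ = 0 and Q̄ = 0.

Q̄ ≈ 0.00 W/m²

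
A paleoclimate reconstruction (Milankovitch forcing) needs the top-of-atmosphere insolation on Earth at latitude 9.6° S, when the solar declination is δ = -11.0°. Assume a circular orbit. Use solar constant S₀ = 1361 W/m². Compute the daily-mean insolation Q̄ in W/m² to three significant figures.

cos H₀ = −tan(-9.6°) tan(-11.000°) = -0.0329, H₀ = 1.6037 rad.
Bracket: H₀ sin φ sin δ + cos φ cos δ sin H₀ = 1.6037×-0.16677×-0.19081 + 0.98600×0.98163×0.99946 = 0.051032 + 0.967365 = 1.018397.
Q̄ = (S₀/π) × [bracket] = (1361/π) × 1.018397 = 441.2 W/m².

Q̄ ≈ 441 W/m²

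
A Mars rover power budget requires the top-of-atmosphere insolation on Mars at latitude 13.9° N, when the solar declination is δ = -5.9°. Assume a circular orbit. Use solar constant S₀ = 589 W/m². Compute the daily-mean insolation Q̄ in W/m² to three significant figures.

Q̄ ≈ 174 W/m²

cos H₀ = −tan(+13.9°) tan(-5.900°) = 0.0256, H₀ = 1.5452 rad.
Bracket: H₀ sin φ sin δ + cos φ cos δ sin H₀ = 1.5452×0.24023×-0.10279 + 0.97072×0.99470×0.99967 = -0.038156 + 0.965257 = 0.927101.
Q̄ = (S₀/π) × [bracket] = (589/π) × 0.927101 = 173.8 W/m².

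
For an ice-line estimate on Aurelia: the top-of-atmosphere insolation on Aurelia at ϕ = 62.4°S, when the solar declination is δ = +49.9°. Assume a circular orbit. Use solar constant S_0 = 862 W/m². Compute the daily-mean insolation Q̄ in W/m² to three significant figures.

cos h₀ = −tan(-62.4°) tan(+49.900°) = 2.2716 ≥ 1 ⇒ polar night, h₀ = 0 and Q̄ = 0.

Q̄ ≈ 0.00 W/m²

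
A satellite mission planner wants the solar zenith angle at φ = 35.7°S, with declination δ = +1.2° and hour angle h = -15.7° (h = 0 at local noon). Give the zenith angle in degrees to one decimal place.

θ_z = 39.7°

cos θ_z = sin φ sin δ + cos φ cos δ cos h = -0.012221 + 0.781615 = 0.769394.
θ_z = arccos(0.769394) = 39.7°.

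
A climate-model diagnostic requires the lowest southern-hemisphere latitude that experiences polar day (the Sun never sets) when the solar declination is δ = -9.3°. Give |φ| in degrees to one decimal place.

Polar day requires cos H₀ = −tan φ tan δ ≤ −1, i.e. tan φ tan δ ≥ 1.
The boundary is |tan φ| · |tan δ| = 1, so |φ| = 90° − |δ| = 90° − 9.3° = 80.7° in the southern hemisphere.

|φ| = 80.7°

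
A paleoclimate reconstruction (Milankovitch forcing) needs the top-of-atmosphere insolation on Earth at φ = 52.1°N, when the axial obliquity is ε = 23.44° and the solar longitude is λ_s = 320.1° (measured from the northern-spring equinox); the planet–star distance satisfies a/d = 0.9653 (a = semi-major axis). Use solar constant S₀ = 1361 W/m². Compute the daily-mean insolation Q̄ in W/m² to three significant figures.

Q̄ ≈ 126 W/m²

Solar declination: sin δ = sin ε · sin λ_s = sin 23.44° × sin 320.1° = -0.25516, so δ = -14.783°.
cos H₀ = −tan(+52.1°) tan(-14.783°) = 0.3390, H₀ = 1.2250 rad.
Bracket: H₀ sin φ sin δ + cos φ cos δ sin H₀ = 1.2250×0.78908×-0.25516 + 0.61429×0.96690×0.94079 = -0.246644 + 0.558789 = 0.312145.
Inverse-square distance factor (a/d)² = 0.9653² = 0.931804.
Q̄ = (S₀/π) × 0.931804 × [bracket] = (1361/π) × 0.931804 × 0.312145 = 126.0 W/m².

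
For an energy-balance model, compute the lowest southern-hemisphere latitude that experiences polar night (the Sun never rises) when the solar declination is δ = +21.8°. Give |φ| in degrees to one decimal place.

|φ| = 68.2°

Polar night requires cos H₀ = −tan φ tan δ ≥ 1, i.e. tan φ tan δ ≤ −1.
The boundary is |tan φ| · |tan δ| = 1, so |φ| = 90° − |δ| = 90° − 21.8° = 68.2° in the southern hemisphere.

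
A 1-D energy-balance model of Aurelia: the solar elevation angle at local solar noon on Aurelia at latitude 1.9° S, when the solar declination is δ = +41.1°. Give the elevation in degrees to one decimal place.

At local noon the hour angle is zero, so the zenith angle equals |φ − δ| = |-1.9° − (+41.100°)| = 43.000°.
Elevation = 90° − 43.000° = 47.0°.

47.0°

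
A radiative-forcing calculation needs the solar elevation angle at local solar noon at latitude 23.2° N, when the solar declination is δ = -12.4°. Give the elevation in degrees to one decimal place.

At local noon the hour angle is zero, so the zenith angle equals |φ − δ| = |+23.2° − (-12.400°)| = 35.600°.
Elevation = 90° − 35.600° = 54.4°.

54.4°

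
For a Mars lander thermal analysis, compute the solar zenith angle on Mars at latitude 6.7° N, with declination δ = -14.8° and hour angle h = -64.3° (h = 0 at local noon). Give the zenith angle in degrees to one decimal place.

θ_z = 67.3°

cos θ_z = sin φ sin δ + cos φ cos δ cos h = -0.029803 + 0.416408 = 0.386605.
θ_z = arccos(0.386605) = 67.3°.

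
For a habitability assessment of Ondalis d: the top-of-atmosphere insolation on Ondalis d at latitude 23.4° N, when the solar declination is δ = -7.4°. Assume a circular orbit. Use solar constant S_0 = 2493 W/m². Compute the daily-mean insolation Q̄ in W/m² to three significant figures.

Q̄ ≈ 660 W/m²

cos h₀ = −tan(+23.4°) tan(-7.400°) = 0.0562, h₀ = 1.5146 rad.
Bracket: h₀ sin ϕ sin δ + cos ϕ cos δ sin h₀ = 1.5146×0.39715×-0.12880 + 0.91775×0.99167×0.99842 = -0.077476 + 0.908667 = 0.831191.
Q̄ = (S_0/π) × [bracket] = (2493/π) × 0.831191 = 659.6 W/m².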